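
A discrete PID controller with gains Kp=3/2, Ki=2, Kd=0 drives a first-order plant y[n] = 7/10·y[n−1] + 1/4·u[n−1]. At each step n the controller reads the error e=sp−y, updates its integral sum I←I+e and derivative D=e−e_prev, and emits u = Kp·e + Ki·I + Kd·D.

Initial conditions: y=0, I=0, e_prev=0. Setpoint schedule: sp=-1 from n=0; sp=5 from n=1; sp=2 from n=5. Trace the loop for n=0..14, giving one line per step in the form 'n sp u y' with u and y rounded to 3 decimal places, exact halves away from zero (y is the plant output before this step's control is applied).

(exact arithmetic carried between steps; '≈' marks a value shown rounded to 6 d.p. or computed from one; I and e_prev carry over from the previous line; the table rounds u and y to 3 d.p., halves away from zero)
n=0: y=0, sp=-1, e=sp−y=-1; I=-1, D=e−e_prev=-1; u=3/2·(-1)+2·(-1)+0·(-1)=-3.5; next y=7/10·0+1/4·(-3.5)=-0.875
n=1: y=-0.875, sp=5, e=sp−y=5.875; I=4.875, D=e−e_prev=6.875; u=3/2·5.875+2·4.875+0·6.875=18.5625; next y=7/10·(-0.875)+1/4·18.5625=4.028125
n=2: y=4.028125, sp=5, e=sp−y=0.971875; I=5.846875, D=e−e_prev=-4.903125; u=3/2·0.971875+2·5.846875+0·(-4.903125)≈13.151563; next y=7/10·4.028125+1/4·13.151563≈6.107578
n=3: y≈6.107578, sp=5, e=sp−y≈-1.107578; I≈4.739297, D=e−e_prev≈-2.079453; u=3/2·(-1.107578)+2·4.739297+0·(-2.079453)≈7.817227; next y=7/10·6.107578+1/4·7.817227≈6.229611
n=4: y≈6.229611, sp=5, e=sp−y≈-1.229611; I≈3.509686, D=e−e_prev≈-0.122033; u=3/2·(-1.229611)+2·3.509686+0·(-0.122033)≈5.174954; next y=7/10·6.229611+1/4·5.174954≈5.654466
n=5: y≈5.654466, sp=2, e=sp−y≈-3.654466; I≈-0.144781, D=e−e_prev≈-2.424855; u=3/2·(-3.654466)+2·(-0.144781)+0·(-2.424855)≈-5.771261; next y=7/10·5.654466+1/4·(-5.771261)≈2.515311
n=6: y≈2.515311, sp=2, e=sp−y≈-0.515311; I≈-0.660092, D=e−e_prev≈3.139155; u=3/2·(-0.515311)+2·(-0.660092)+0·3.139155≈-2.093151; next y=7/10·2.515311+1/4·(-2.093151)≈1.237430
n=7: y≈1.237430, sp=2, e=sp−y≈0.762570; I≈0.102478, D=e−e_prev≈1.277881; u=3/2·0.762570+2·0.102478+0·1.277881≈1.348811; next y=7/10·1.237430+1/4·1.348811≈1.203404
n=8: y≈1.203404, sp=2, e=sp−y≈0.796596; I≈0.899074, D=e−e_prev≈0.034026; u=3/2·0.796596+2·0.899074+0·0.034026≈2.993043; next y=7/10·1.203404+1/4·2.993043≈1.590643
n=9: y≈1.590643, sp=2, e=sp−y≈0.409357; I≈1.308431, D=e−e_prev≈-0.387240; u=3/2·0.409357+2·1.308431+0·(-0.387240)≈3.230897; next y=7/10·1.590643+1/4·3.230897≈1.921174
n=10: y≈1.921174, sp=2, e=sp−y≈0.078826; I≈1.387256, D=e−e_prev≈-0.330531; u=3/2·0.078826+2·1.387256+0·(-0.330531)≈2.892751; next y=7/10·1.921174+1/4·2.892751≈2.068010
n=11: y≈2.068010, sp=2, e=sp−y≈-0.068010; I≈1.319246, D=e−e_prev≈-0.146835; u=3/2·(-0.068010)+2·1.319246+0·(-0.146835)≈2.536478; next y=7/10·2.068010+1/4·2.536478≈2.081726
n=12: y≈2.081726, sp=2, e=sp−y≈-0.081726; I≈1.237520, D=e−e_prev≈-0.013717; u=3/2·(-0.081726)+2·1.237520+0·(-0.013717)≈2.352450; next y=7/10·2.081726+1/4·2.352450≈2.045321
n=13: y≈2.045321, sp=2, e=sp−y≈-0.045321; I≈1.192199, D=e−e_prev≈0.036405; u=3/2·(-0.045321)+2·1.192199+0·0.036405≈2.316416; next y=7/10·2.045321+1/4·2.316416≈2.010829
n=14: y≈2.010829, sp=2, e=sp−y≈-0.010829; I≈1.181370, D=e−e_prev≈0.034492; u=3/2·(-0.010829)+2·1.181370+0·0.034492≈2.346497; next y=7/10·2.010829+1/4·2.346497≈1.994204

0 -1 -3.500 0.000
1 5 18.563 -0.875
2 5 13.152 4.028
3 5 7.817 6.108
4 5 5.175 6.230
5 2 -5.771 5.654
6 2 -2.093 2.515
7 2 1.349 1.237
8 2 2.993 1.203
9 2 3.231 1.591
10 2 2.893 1.921
11 2 2.536 2.068
12 2 2.352 2.082
13 2 2.316 2.045
14 2 2.346 2.011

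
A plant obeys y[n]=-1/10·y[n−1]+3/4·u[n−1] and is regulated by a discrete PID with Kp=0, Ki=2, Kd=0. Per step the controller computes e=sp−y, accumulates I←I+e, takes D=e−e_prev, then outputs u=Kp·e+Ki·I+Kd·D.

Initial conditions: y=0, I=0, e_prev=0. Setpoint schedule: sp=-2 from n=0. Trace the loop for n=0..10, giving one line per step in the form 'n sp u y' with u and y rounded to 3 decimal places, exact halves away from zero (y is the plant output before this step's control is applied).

0 -2 -4.000 0.000
1 -2 -2.000 -3.000
2 -2 -3.600 -1.200
3 -2 -2.440 -2.580
4 -2 -3.296 -1.572
5 -2 -2.666 -2.315
6 -2 -3.130 -1.768
7 -2 -2.789 -2.170
8 -2 -3.040 -1.875
9 -2 -2.855 -2.092
10 -2 -2.991 -1.932

(exact arithmetic carried between steps; '≈' marks a value shown rounded to 6 d.p. or computed from one; I and e_prev carry over from the previous line; the table rounds u and y to 3 d.p., halves away from zero)
n=0: y=0, sp=-2, e=sp−y=-2; I=-2, D=e−e_prev=-2; u=0·(-2)+2·(-2)+0·(-2)=-4; next y=-1/10·0+3/4·(-4)=-3
n=1: y=-3, sp=-2, e=sp−y=1; I=-1, D=e−e_prev=3; u=0·1+2·(-1)+0·3=-2; next y=-1/10·(-3)+3/4·(-2)=-1.2
n=2: y=-1.2, sp=-2, e=sp−y=-0.8; I=-1.8, D=e−e_prev=-1.8; u=0·(-0.8)+2·(-1.8)+0·(-1.8)=-3.6; next y=-1/10·(-1.2)+3/4·(-3.6)=-2.58
n=3: y=-2.58, sp=-2, e=sp−y=0.58; I=-1.22, D=e−e_prev=1.38; u=0·0.58+2·(-1.22)+0·1.38=-2.44; next y=-1/10·(-2.58)+3/4·(-2.44)=-1.572
n=4: y=-1.572, sp=-2, e=sp−y=-0.428; I=-1.648, D=e−e_prev=-1.008; u=0·(-0.428)+2·(-1.648)+0·(-1.008)=-3.296; next y=-1/10·(-1.572)+3/4·(-3.296)=-2.3148
n=5: y=-2.3148, sp=-2, e=sp−y=0.3148; I=-1.3332, D=e−e_prev=0.7428; u=0·0.3148+2·(-1.3332)+0·0.7428=-2.6664; next y=-1/10·(-2.3148)+3/4·(-2.6664)=-1.76832
n=6: y=-1.76832, sp=-2, e=sp−y=-0.23168; I=-1.56488, D=e−e_prev=-0.54648; u=0·(-0.23168)+2·(-1.56488)+0·(-0.54648)=-3.12976; next y=-1/10·(-1.76832)+3/4·(-3.12976)=-2.170488
n=7: y=-2.170488, sp=-2, e=sp−y=0.170488; I=-1.394392, D=e−e_prev=0.402168; u=0·0.170488+2·(-1.394392)+0·0.402168=-2.788784; next y=-1/10·(-2.170488)+3/4·(-2.788784)≈-1.874539
n=8: y≈-1.874539, sp=-2, e=sp−y≈-0.125461; I≈-1.519853, D=e−e_prev≈-0.295949; u=0·(-0.125461)+2·(-1.519853)+0·(-0.295949)≈-3.039706; next y=-1/10·(-1.874539)+3/4·(-3.039706)≈-2.092325
n=9: y≈-2.092325, sp=-2, e=sp−y≈0.092325; I≈-1.427528, D=e−e_prev≈0.217786; u=0·0.092325+2·(-1.427528)+0·0.217786≈-2.855055; next y=-1/10·(-2.092325)+3/4·(-2.855055)≈-1.932059
n=10: y≈-1.932059, sp=-2, e=sp−y≈-0.067941; I≈-1.495469, D=e−e_prev≈-0.160267; u=0·(-0.067941)+2·(-1.495469)+0·(-0.160267)≈-2.990938; next y=-1/10·(-1.932059)+3/4·(-2.990938)≈-2.049997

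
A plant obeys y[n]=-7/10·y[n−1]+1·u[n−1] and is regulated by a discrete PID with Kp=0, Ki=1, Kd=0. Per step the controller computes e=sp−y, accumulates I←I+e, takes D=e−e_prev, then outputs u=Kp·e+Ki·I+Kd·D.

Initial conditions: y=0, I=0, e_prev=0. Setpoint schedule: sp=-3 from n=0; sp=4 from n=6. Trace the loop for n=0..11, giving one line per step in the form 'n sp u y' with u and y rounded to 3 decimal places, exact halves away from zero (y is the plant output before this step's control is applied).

0 -3 -3.000 0.000
1 -3 -3.000 -3.000
2 -3 -5.100 -0.900
3 -3 -3.630 -4.470
4 -3 -6.129 -0.501
5 -3 -3.351 -5.778
6 4 -0.045 0.694
7 4 4.486 -0.531
8 4 3.629 4.857
9 4 7.400 0.228
10 4 4.160 7.240
11 4 9.068 -0.908

(exact arithmetic carried between steps; '≈' marks a value shown rounded to 6 d.p. or computed from one; I and e_prev carry over from the previous line; the table rounds u and y to 3 d.p., halves away from zero)
n=0: y=0, sp=-3, e=sp−y=-3; I=-3, D=e−e_prev=-3; u=0·(-3)+1·(-3)+0·(-3)=-3; next y=-7/10·0+1·(-3)=-3
n=1: y=-3, sp=-3, e=sp−y=0; I=-3, D=e−e_prev=3; u=0·0+1·(-3)+0·3=-3; next y=-7/10·(-3)+1·(-3)=-0.9
n=2: y=-0.9, sp=-3, e=sp−y=-2.1; I=-5.1, D=e−e_prev=-2.1; u=0·(-2.1)+1·(-5.1)+0·(-2.1)=-5.1; next y=-7/10·(-0.9)+1·(-5.1)=-4.47
n=3: y=-4.47, sp=-3, e=sp−y=1.47; I=-3.63, D=e−e_prev=3.57; u=0·1.47+1·(-3.63)+0·3.57=-3.63; next y=-7/10·(-4.47)+1·(-3.63)=-0.501
n=4: y=-0.501, sp=-3, e=sp−y=-2.499; I=-6.129, D=e−e_prev=-3.969; u=0·(-2.499)+1·(-6.129)+0·(-3.969)=-6.129; next y=-7/10·(-0.501)+1·(-6.129)=-5.7783
n=5: y=-5.7783, sp=-3, e=sp−y=2.7783; I=-3.3507, D=e−e_prev=5.2773; u=0·2.7783+1·(-3.3507)+0·5.2773=-3.3507; next y=-7/10·(-5.7783)+1·(-3.3507)=0.69411
n=6: y=0.69411, sp=4, e=sp−y=3.30589; I=-0.04481, D=e−e_prev=0.52759; u=0·3.30589+1·(-0.04481)+0·0.52759=-0.04481; next y=-7/10·0.69411+1·(-0.04481)=-0.530687
n=7: y=-0.530687, sp=4, e=sp−y=4.530687; I=4.485877, D=e−e_prev=1.224797; u=0·4.530687+1·4.485877+0·1.224797=4.485877; next y=-7/10·(-0.530687)+1·4.485877≈4.857358
n=8: y≈4.857358, sp=4, e=sp−y≈-0.857358; I≈3.628519, D=e−e_prev≈-5.388045; u=0·(-0.857358)+1·3.628519+0·(-5.388045)≈3.628519; next y=-7/10·4.857358+1·3.628519≈0.228369
n=9: y≈0.228369, sp=4, e=sp−y≈3.771631; I≈7.400151, D=e−e_prev≈4.628989; u=0·3.771631+1·7.400151+0·4.628989≈7.400151; next y=-7/10·0.228369+1·7.400151≈7.240293
n=10: y≈7.240293, sp=4, e=sp−y≈-3.240293; I≈4.159858, D=e−e_prev≈-7.011924; u=0·(-3.240293)+1·4.159858+0·(-7.011924)≈4.159858; next y=-7/10·7.240293+1·4.159858≈-0.908347
n=11: y≈-0.908347, sp=4, e=sp−y≈4.908347; I≈9.068205, D=e−e_prev≈8.148639; u=0·4.908347+1·9.068205+0·8.148639≈9.068205; next y=-7/10·(-0.908347)+1·9.068205≈9.704048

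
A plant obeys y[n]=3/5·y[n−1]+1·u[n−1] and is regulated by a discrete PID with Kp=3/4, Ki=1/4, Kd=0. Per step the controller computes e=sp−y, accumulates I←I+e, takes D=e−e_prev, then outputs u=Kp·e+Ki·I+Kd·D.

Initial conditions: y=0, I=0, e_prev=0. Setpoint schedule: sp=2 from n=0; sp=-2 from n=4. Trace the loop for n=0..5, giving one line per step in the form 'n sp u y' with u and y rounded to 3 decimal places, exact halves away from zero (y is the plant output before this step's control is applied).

0 2 2.000 0.000
1 2 0.500 2.000
2 2 0.800 1.700
3 2 0.755 1.820
4 -2 -3.227 1.847
5 -2 -0.223 -2.119

(exact arithmetic carried between steps; '≈' marks a value shown rounded to 6 d.p. or computed from one; I and e_prev carry over from the previous line; the table rounds u and y to 3 d.p., halves away from zero)
n=0: y=0, sp=2, e=sp−y=2; I=2, D=e−e_prev=2; u=3/4·2+1/4·2+0·2=2; next y=3/5·0+1·2=2
n=1: y=2, sp=2, e=sp−y=0; I=2, D=e−e_prev=-2; u=3/4·0+1/4·2+0·(-2)=0.5; next y=3/5·2+1·0.5=1.7
n=2: y=1.7, sp=2, e=sp−y=0.3; I=2.3, D=e−e_prev=0.3; u=3/4·0.3+1/4·2.3+0·0.3=0.8; next y=3/5·1.7+1·0.8=1.82
n=3: y=1.82, sp=2, e=sp−y=0.18; I=2.48, D=e−e_prev=-0.12; u=3/4·0.18+1/4·2.48+0·(-0.12)=0.755; next y=3/5·1.82+1·0.755=1.847
n=4: y=1.847, sp=-2, e=sp−y=-3.847; I=-1.367, D=e−e_prev=-4.027; u=3/4·(-3.847)+1/4·(-1.367)+0·(-4.027)=-3.227; next y=3/5·1.847+1·(-3.227)=-2.1188
n=5: y=-2.1188, sp=-2, e=sp−y=0.1188; I=-1.2482, D=e−e_prev=3.9658; u=3/4·0.1188+1/4·(-1.2482)+0·3.9658=-0.22295; next y=3/5·(-2.1188)+1·(-0.22295)=-1.49423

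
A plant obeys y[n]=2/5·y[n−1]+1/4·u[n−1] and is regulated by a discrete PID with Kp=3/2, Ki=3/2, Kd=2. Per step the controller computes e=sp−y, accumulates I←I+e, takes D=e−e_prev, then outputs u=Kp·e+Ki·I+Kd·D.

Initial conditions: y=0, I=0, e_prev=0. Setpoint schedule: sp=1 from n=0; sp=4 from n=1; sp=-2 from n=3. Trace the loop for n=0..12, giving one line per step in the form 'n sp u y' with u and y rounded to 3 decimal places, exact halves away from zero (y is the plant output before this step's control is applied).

0 1 5.000 0.000
1 4 13.250 1.250
2 4 1.063 3.813
3 -2 -13.422 1.791
4 -2 10.998 -2.639
5 -2 -18.568 1.694
6 -2 12.848 -3.964
7 -2 -23.475 1.626
8 -2 16.490 -5.218
9 -2 -28.639 2.035
10 -2 21.719 -6.346
11 -2 -34.710 2.892
12 -2 28.490 -7.521

(exact arithmetic carried between steps; '≈' marks a value shown rounded to 6 d.p. or computed from one; I and e_prev carry over from the previous line; the table rounds u and y to 3 d.p., halves away from zero)
n=0: y=0, sp=1, e=sp−y=1; I=1, D=e−e_prev=1; u=3/2·1+3/2·1+2·1=5; next y=2/5·0+1/4·5=1.25
n=1: y=1.25, sp=4, e=sp−y=2.75; I=3.75, D=e−e_prev=1.75; u=3/2·2.75+3/2·3.75+2·1.75=13.25; next y=2/5·1.25+1/4·13.25=3.8125
n=2: y=3.8125, sp=4, e=sp−y=0.1875; I=3.9375, D=e−e_prev=-2.5625; u=3/2·0.1875+3/2·3.9375+2·(-2.5625)=1.0625; next y=2/5·3.8125+1/4·1.0625=1.790625
n=3: y=1.790625, sp=-2, e=sp−y=-3.790625; I=0.146875, D=e−e_prev=-3.978125; u=3/2·(-3.790625)+3/2·0.146875+2·(-3.978125)=-13.421875; next y=2/5·1.790625+1/4·(-13.421875)≈-2.639219
n=4: y≈-2.639219, sp=-2, e=sp−y≈0.639219; I≈0.786094, D=e−e_prev≈4.429844; u=3/2·0.639219+3/2·0.786094+2·4.429844≈10.997656; next y=2/5·(-2.639219)+1/4·10.997656≈1.693727
n=5: y≈1.693727, sp=-2, e=sp−y≈-3.693727; I≈-2.907633, D=e−e_prev≈-4.332945; u=3/2·(-3.693727)+3/2·(-2.907633)+2·(-4.332945)≈-18.567930; next y=2/5·1.693727+1/4·(-18.567930)≈-3.964492
n=6: y≈-3.964492, sp=-2, e=sp−y≈1.964492; I≈-0.943141, D=e−e_prev≈5.658218; u=3/2·1.964492+3/2·(-0.943141)+2·5.658218≈12.848463; next y=2/5·(-3.964492)+1/4·12.848463≈1.626319
n=7: y≈1.626319, sp=-2, e=sp−y≈-3.626319; I≈-4.569460, D=e−e_prev≈-5.590811; u=3/2·(-3.626319)+3/2·(-4.569460)+2·(-5.590811)≈-23.475290; next y=2/5·1.626319+1/4·(-23.475290)≈-5.218295
n=8: y≈-5.218295, sp=-2, e=sp−y≈3.218295; I≈-1.351165, D=e−e_prev≈6.844614; u=3/2·3.218295+3/2·(-1.351165)+2·6.844614≈16.489923; next y=2/5·(-5.218295)+1/4·16.489923≈2.035163
n=9: y≈2.035163, sp=-2, e=sp−y≈-4.035163; I≈-5.386328, D=e−e_prev≈-7.253458; u=3/2·(-4.035163)+3/2·(-5.386328)+2·(-7.253458)≈-28.639151; next y=2/5·2.035163+1/4·(-28.639151)≈-6.345723
n=10: y≈-6.345723, sp=-2, e=sp−y≈4.345723; I≈-1.040605, D=e−e_prev≈8.380885; u=3/2·4.345723+3/2·(-1.040605)+2·8.380885≈21.719447; next y=2/5·(-6.345723)+1/4·21.719447≈2.891573
n=11: y≈2.891573, sp=-2, e=sp−y≈-4.891573; I≈-5.932178, D=e−e_prev≈-9.237295; u=3/2·(-4.891573)+3/2·(-5.932178)+2·(-9.237295)≈-34.710216; next y=2/5·2.891573+1/4·(-34.710216)≈-7.520925
n=12: y≈-7.520925, sp=-2, e=sp−y≈5.520925; I≈-0.411253, D=e−e_prev≈10.412498; u=3/2·5.520925+3/2·(-0.411253)+2·10.412498≈28.489504; next y=2/5·(-7.520925)+1/4·28.489504≈4.114006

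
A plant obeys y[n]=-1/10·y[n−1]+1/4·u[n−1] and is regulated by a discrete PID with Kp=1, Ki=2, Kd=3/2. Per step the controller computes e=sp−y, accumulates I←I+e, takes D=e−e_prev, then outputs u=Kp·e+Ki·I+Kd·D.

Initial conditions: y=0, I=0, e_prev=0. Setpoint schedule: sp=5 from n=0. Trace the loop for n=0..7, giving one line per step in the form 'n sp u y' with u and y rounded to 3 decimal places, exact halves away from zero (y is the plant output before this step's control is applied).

(exact arithmetic carried between steps; '≈' marks a value shown rounded to 6 d.p. or computed from one; I and e_prev carry over from the previous line; the table rounds u and y to 3 d.p., halves away from zero)
n=0: y=0, sp=5, e=sp−y=5; I=5, D=e−e_prev=5; u=1·5+2·5+3/2·5=22.5; next y=-1/10·0+1/4·22.5=5.625
n=1: y=5.625, sp=5, e=sp−y=-0.625; I=4.375, D=e−e_prev=-5.625; u=1·(-0.625)+2·4.375+3/2·(-5.625)=-0.3125; next y=-1/10·5.625+1/4·(-0.3125)=-0.640625
n=2: y=-0.640625, sp=5, e=sp−y=5.640625; I=10.015625, D=e−e_prev=6.265625; u=1·5.640625+2·10.015625+3/2·6.265625≈35.070313; next y=-1/10·(-0.640625)+1/4·35.070313≈8.831641
n=3: y≈8.831641, sp=5, e=sp−y≈-3.831641; I≈6.183984, D=e−e_prev≈-9.472266; u=1·(-3.831641)+2·6.183984+3/2·(-9.472266)≈-5.672070; next y=-1/10·8.831641+1/4·(-5.672070)≈-2.301182
n=4: y≈-2.301182, sp=5, e=sp−y≈7.301182; I≈13.485166, D=e−e_prev≈11.132822; u=1·7.301182+2·13.485166+3/2·11.132822≈50.970747; next y=-1/10·(-2.301182)+1/4·50.970747≈12.972805
n=5: y≈12.972805, sp=5, e=sp−y≈-7.972805; I≈5.512361, D=e−e_prev≈-15.273987; u=1·(-7.972805)+2·5.512361+3/2·(-15.273987)≈-19.859063; next y=-1/10·12.972805+1/4·(-19.859063)≈-6.262046
n=6: y≈-6.262046, sp=5, e=sp−y≈11.262046; I≈16.774407, D=e−e_prev≈19.234851; u=1·11.262046+2·16.774407+3/2·19.234851≈73.663137; next y=-1/10·(-6.262046)+1/4·73.663137≈19.041989
n=7: y≈19.041989, sp=5, e=sp−y≈-14.041989; I≈2.732418, D=e−e_prev≈-25.304035; u=1·(-14.041989)+2·2.732418+3/2·(-25.304035)≈-46.533205; next y=-1/10·19.041989+1/4·(-46.533205)≈-13.537500

0 5 22.500 0.000
1 5 -0.313 5.625
2 5 35.070 -0.641
3 5 -5.672 8.832
4 5 50.971 -2.301
5 5 -19.859 12.973
6 5 73.663 -6.262
7 5 -46.533 19.042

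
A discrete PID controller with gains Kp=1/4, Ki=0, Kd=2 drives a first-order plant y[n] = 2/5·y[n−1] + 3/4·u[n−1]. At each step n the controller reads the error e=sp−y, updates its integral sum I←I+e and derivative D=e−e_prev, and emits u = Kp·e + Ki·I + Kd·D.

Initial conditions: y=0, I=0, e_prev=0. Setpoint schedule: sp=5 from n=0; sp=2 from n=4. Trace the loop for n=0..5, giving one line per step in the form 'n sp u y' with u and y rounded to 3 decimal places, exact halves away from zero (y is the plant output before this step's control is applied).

0 5 11.250 0.000
1 5 -17.734 8.438
2 5 40.458 -9.926
3 5 -77.941 26.373
4 2 155.036 -47.907
5 2 -313.821 97.115

(exact arithmetic carried between steps; '≈' marks a value shown rounded to 6 d.p. or computed from one; I and e_prev carry over from the previous line; the table rounds u and y to 3 d.p., halves away from zero)
n=0: y=0, sp=5, e=sp−y=5; I=5, D=e−e_prev=5; u=1/4·5+0·5+2·5=11.25; next y=2/5·0+3/4·11.25=8.4375
n=1: y=8.4375, sp=5, e=sp−y=-3.4375; I=1.5625, D=e−e_prev=-8.4375; u=1/4·(-3.4375)+0·1.5625+2·(-8.4375)=-17.734375; next y=2/5·8.4375+3/4·(-17.734375)≈-9.925781
n=2: y≈-9.925781, sp=5, e=sp−y≈14.925781; I≈16.488281, D=e−e_prev≈18.363281; u=1/4·14.925781+0·16.488281+2·18.363281≈40.458008; next y=2/5·(-9.925781)+3/4·40.458008≈26.373193
n=3: y≈26.373193, sp=5, e=sp−y≈-21.373193; I≈-4.884912, D=e−e_prev≈-36.298975; u=1/4·(-21.373193)+0·(-4.884912)+2·(-36.298975)≈-77.941248; next y=2/5·26.373193+3/4·(-77.941248)≈-47.906658
n=4: y≈-47.906658, sp=2, e=sp−y≈49.906658; I≈45.021746, D=e−e_prev≈71.279852; u=1/4·49.906658+0·45.021746+2·71.279852≈155.036368; next y=2/5·(-47.906658)+3/4·155.036368≈97.114613
n=5: y≈97.114613, sp=2, e=sp−y≈-95.114613; I≈-50.092866, D=e−e_prev≈-145.021271; u=1/4·(-95.114613)+0·(-50.092866)+2·(-145.021271)≈-313.821195; next y=2/5·97.114613+3/4·(-313.821195)≈-196.520051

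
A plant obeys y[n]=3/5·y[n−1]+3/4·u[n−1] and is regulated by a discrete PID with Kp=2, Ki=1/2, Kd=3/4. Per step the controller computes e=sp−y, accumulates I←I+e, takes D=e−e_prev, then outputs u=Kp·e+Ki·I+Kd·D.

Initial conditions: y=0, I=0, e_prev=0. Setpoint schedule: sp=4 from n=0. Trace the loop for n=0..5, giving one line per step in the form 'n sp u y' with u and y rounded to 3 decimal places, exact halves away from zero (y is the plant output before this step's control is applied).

0 4 13.000 0.000
1 4 -19.688 9.750
2 4 45.413 -8.916
3 4 -84.413 28.711
4 4 174.532 -46.084
5 4 -341.853 103.249

(exact arithmetic carried between steps; '≈' marks a value shown rounded to 6 d.p. or computed from one; I and e_prev carry over from the previous line; the table rounds u and y to 3 d.p., halves away from zero)
n=0: y=0, sp=4, e=sp−y=4; I=4, D=e−e_prev=4; u=2·4+1/2·4+3/4·4=13; next y=3/5·0+3/4·13=9.75
n=1: y=9.75, sp=4, e=sp−y=-5.75; I=-1.75, D=e−e_prev=-9.75; u=2·(-5.75)+1/2·(-1.75)+3/4·(-9.75)=-19.6875; next y=3/5·9.75+3/4·(-19.6875)=-8.915625
n=2: y=-8.915625, sp=4, e=sp−y=12.915625; I=11.165625, D=e−e_prev=18.665625; u=2·12.915625+1/2·11.165625+3/4·18.665625≈45.413281; next y=3/5·(-8.915625)+3/4·45.413281≈28.710586
n=3: y≈28.710586, sp=4, e=sp−y≈-24.710586; I≈-13.544961, D=e−e_prev≈-37.626211; u=2·(-24.710586)+1/2·(-13.544961)+3/4·(-37.626211)≈-84.413311; next y=3/5·28.710586+3/4·(-84.413311)≈-46.083631
n=4: y≈-46.083631, sp=4, e=sp−y≈50.083631; I≈36.538670, D=e−e_prev≈74.794217; u=2·50.083631+1/2·36.538670+3/4·74.794217≈174.532261; next y=3/5·(-46.083631)+3/4·174.532261≈103.249017
n=5: y≈103.249017, sp=4, e=sp−y≈-99.249017; I≈-62.710346, D=e−e_prev≈-149.332648; u=2·(-99.249017)+1/2·(-62.710346)+3/4·(-149.332648)≈-341.852693; next y=3/5·103.249017+3/4·(-341.852693)≈-194.440110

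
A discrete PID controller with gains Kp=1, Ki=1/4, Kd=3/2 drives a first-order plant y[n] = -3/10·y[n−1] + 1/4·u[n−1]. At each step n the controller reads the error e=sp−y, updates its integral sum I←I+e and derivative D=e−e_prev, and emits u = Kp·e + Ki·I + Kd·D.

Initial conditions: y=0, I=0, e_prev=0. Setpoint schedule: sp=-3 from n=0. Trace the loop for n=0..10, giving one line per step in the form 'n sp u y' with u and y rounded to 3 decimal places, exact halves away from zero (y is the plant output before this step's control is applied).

(exact arithmetic carried between steps; '≈' marks a value shown rounded to 6 d.p. or computed from one; I and e_prev carry over from the previous line; the table rounds u and y to 3 d.p., halves away from zero)
n=0: y=0, sp=-3, e=sp−y=-3; I=-3, D=e−e_prev=-3; u=1·(-3)+1/4·(-3)+3/2·(-3)=-8.25; next y=-3/10·0+1/4·(-8.25)=-2.0625
n=1: y=-2.0625, sp=-3, e=sp−y=-0.9375; I=-3.9375, D=e−e_prev=2.0625; u=1·(-0.9375)+1/4·(-3.9375)+3/2·2.0625=1.171875; next y=-3/10·(-2.0625)+1/4·1.171875≈0.911719
n=2: y≈0.911719, sp=-3, e=sp−y≈-3.911719; I≈-7.849219, D=e−e_prev≈-2.974219; u=1·(-3.911719)+1/4·(-7.849219)+3/2·(-2.974219)≈-10.335352; next y=-3/10·0.911719+1/4·(-10.335352)≈-2.857354
n=3: y≈-2.857354, sp=-3, e=sp−y≈-0.142646; I≈-7.991865, D=e−e_prev≈3.769072; u=1·(-0.142646)+1/4·(-7.991865)+3/2·3.769072≈3.512996; next y=-3/10·(-2.857354)+1/4·3.512996≈1.735455
n=4: y≈1.735455, sp=-3, e=sp−y≈-4.735455; I≈-12.727320, D=e−e_prev≈-4.592808; u=1·(-4.735455)+1/4·(-12.727320)+3/2·(-4.592808)≈-14.806498; next y=-3/10·1.735455+1/4·(-14.806498)≈-4.222261
n=5: y≈-4.222261, sp=-3, e=sp−y≈1.222261; I≈-11.505059, D=e−e_prev≈5.957716; u=1·1.222261+1/4·(-11.505059)+3/2·5.957716≈7.282570; next y=-3/10·(-4.222261)+1/4·7.282570≈3.087321
n=6: y≈3.087321, sp=-3, e=sp−y≈-6.087321; I≈-17.592380, D=e−e_prev≈-7.309582; u=1·(-6.087321)+1/4·(-17.592380)+3/2·(-7.309582)≈-21.449788; next y=-3/10·3.087321+1/4·(-21.449788)≈-6.288643
n=7: y≈-6.288643, sp=-3, e=sp−y≈3.288643; I≈-14.303737, D=e−e_prev≈9.375964; u=1·3.288643+1/4·(-14.303737)+3/2·9.375964≈13.776655; next y=-3/10·(-6.288643)+1/4·13.776655≈5.330757
n=8: y≈5.330757, sp=-3, e=sp−y≈-8.330757; I≈-22.634494, D=e−e_prev≈-11.619400; u=1·(-8.330757)+1/4·(-22.634494)+3/2·(-11.619400)≈-31.418480; next y=-3/10·5.330757+1/4·(-31.418480)≈-9.453847
n=9: y≈-9.453847, sp=-3, e=sp−y≈6.453847; I≈-16.180646, D=e−e_prev≈14.784604; u=1·6.453847+1/4·(-16.180646)+3/2·14.784604≈24.585591; next y=-3/10·(-9.453847)+1/4·24.585591≈8.982552
n=10: y≈8.982552, sp=-3, e=sp−y≈-11.982552; I≈-28.163198, D=e−e_prev≈-18.436399; u=1·(-11.982552)+1/4·(-28.163198)+3/2·(-18.436399)≈-46.677950; next y=-3/10·8.982552+1/4·(-46.677950)≈-14.364253

0 -3 -8.250 0.000
1 -3 1.172 -2.063
2 -3 -10.335 0.912
3 -3 3.513 -2.857
4 -3 -14.806 1.735
5 -3 7.283 -4.222
6 -3 -21.450 3.087
7 -3 13.777 -6.289
8 -3 -31.418 5.331
9 -3 24.586 -9.454
10 -3 -46.678 8.983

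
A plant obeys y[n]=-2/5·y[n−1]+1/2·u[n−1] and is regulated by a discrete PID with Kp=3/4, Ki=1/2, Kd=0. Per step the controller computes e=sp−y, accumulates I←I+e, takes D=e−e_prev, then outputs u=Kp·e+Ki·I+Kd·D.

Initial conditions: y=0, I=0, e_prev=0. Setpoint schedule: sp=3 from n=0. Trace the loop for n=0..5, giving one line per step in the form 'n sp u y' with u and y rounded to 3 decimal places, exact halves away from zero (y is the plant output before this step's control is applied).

(exact arithmetic carried between steps; '≈' marks a value shown rounded to 6 d.p. or computed from one; I and e_prev carry over from the previous line; the table rounds u and y to 3 d.p., halves away from zero)
n=0: y=0, sp=3, e=sp−y=3; I=3, D=e−e_prev=3; u=3/4·3+1/2·3+0·3=3.75; next y=-2/5·0+1/2·3.75=1.875
n=1: y=1.875, sp=3, e=sp−y=1.125; I=4.125, D=e−e_prev=-1.875; u=3/4·1.125+1/2·4.125+0·(-1.875)=2.90625; next y=-2/5·1.875+1/2·2.90625=0.703125
n=2: y=0.703125, sp=3, e=sp−y=2.296875; I=6.421875, D=e−e_prev=1.171875; u=3/4·2.296875+1/2·6.421875+0·1.171875≈4.933594; next y=-2/5·0.703125+1/2·4.933594≈2.185547
n=3: y≈2.185547, sp=3, e=sp−y≈0.814453; I≈7.236328, D=e−e_prev≈-1.482422; u=3/4·0.814453+1/2·7.236328+0·(-1.482422)≈4.229004; next y=-2/5·2.185547+1/2·4.229004≈1.240283
n=4: y≈1.240283, sp=3, e=sp−y≈1.759717; I≈8.996045, D=e−e_prev≈0.945264; u=3/4·1.759717+1/2·8.996045+0·0.945264≈5.817810; next y=-2/5·1.240283+1/2·5.817810≈2.412792
n=5: y≈2.412792, sp=3, e=sp−y≈0.587208; I≈9.583253, D=e−e_prev≈-1.172509; u=3/4·0.587208+1/2·9.583253+0·(-1.172509)≈5.232033; next y=-2/5·2.412792+1/2·5.232033≈1.650900

0 3 3.750 0.000
1 3 2.906 1.875
2 3 4.934 0.703
3 3 4.229 2.186
4 3 5.818 1.240
5 3 5.232 2.413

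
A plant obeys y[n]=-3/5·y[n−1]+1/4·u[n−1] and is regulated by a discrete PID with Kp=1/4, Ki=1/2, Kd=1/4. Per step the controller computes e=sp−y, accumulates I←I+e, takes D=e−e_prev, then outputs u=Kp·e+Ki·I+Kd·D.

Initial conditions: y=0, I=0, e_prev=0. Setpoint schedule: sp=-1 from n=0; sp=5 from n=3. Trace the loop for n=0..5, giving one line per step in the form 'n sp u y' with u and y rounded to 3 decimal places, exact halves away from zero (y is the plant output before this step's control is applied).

(exact arithmetic carried between steps; '≈' marks a value shown rounded to 6 d.p. or computed from one; I and e_prev carry over from the previous line; the table rounds u and y to 3 d.p., halves away from zero)
n=0: y=0, sp=-1, e=sp−y=-1; I=-1, D=e−e_prev=-1; u=1/4·(-1)+1/2·(-1)+1/4·(-1)=-1; next y=-3/5·0+1/4·(-1)=-0.25
n=1: y=-0.25, sp=-1, e=sp−y=-0.75; I=-1.75, D=e−e_prev=0.25; u=1/4·(-0.75)+1/2·(-1.75)+1/4·0.25=-1; next y=-3/5·(-0.25)+1/4·(-1)=-0.1
n=2: y=-0.1, sp=-1, e=sp−y=-0.9; I=-2.65, D=e−e_prev=-0.15; u=1/4·(-0.9)+1/2·(-2.65)+1/4·(-0.15)=-1.5875; next y=-3/5·(-0.1)+1/4·(-1.5875)=-0.336875
n=3: y=-0.336875, sp=5, e=sp−y=5.336875; I=2.686875, D=e−e_prev=6.236875; u=1/4·5.336875+1/2·2.686875+1/4·6.236875=4.236875; next y=-3/5·(-0.336875)+1/4·4.236875≈1.261344
n=4: y≈1.261344, sp=5, e=sp−y≈3.738656; I≈6.425531, D=e−e_prev≈-1.598219; u=1/4·3.738656+1/2·6.425531+1/4·(-1.598219)≈3.747875; next y=-3/5·1.261344+1/4·3.747875≈0.180163
n=5: y≈0.180163, sp=5, e=sp−y≈4.819838; I≈11.245369, D=e−e_prev≈1.081181; u=1/4·4.819838+1/2·11.245369+1/4·1.081181≈7.097939; next y=-3/5·0.180163+1/4·7.097939≈1.666387

0 -1 -1.000 0.000
1 -1 -1.000 -0.250
2 -1 -1.588 -0.100
3 5 4.237 -0.337
4 5 3.748 1.261
5 5 7.098 0.180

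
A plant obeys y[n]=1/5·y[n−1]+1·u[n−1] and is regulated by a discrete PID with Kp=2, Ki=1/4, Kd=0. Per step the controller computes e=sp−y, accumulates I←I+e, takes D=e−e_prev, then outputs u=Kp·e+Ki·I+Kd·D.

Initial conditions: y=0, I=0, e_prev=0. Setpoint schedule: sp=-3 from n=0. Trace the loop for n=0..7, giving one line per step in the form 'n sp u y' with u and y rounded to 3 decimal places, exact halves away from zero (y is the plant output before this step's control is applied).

(exact arithmetic carried between steps; '≈' marks a value shown rounded to 6 d.p. or computed from one; I and e_prev carry over from the previous line; the table rounds u and y to 3 d.p., halves away from zero)
n=0: y=0, sp=-3, e=sp−y=-3; I=-3, D=e−e_prev=-3; u=2·(-3)+1/4·(-3)+0·(-3)=-6.75; next y=1/5·0+1·(-6.75)=-6.75
n=1: y=-6.75, sp=-3, e=sp−y=3.75; I=0.75, D=e−e_prev=6.75; u=2·3.75+1/4·0.75+0·6.75=7.6875; next y=1/5·(-6.75)+1·7.6875=6.3375
n=2: y=6.3375, sp=-3, e=sp−y=-9.3375; I=-8.5875, D=e−e_prev=-13.0875; u=2·(-9.3375)+1/4·(-8.5875)+0·(-13.0875)=-20.821875; next y=1/5·6.3375+1·(-20.821875)=-19.554375
n=3: y=-19.554375, sp=-3, e=sp−y=16.554375; I=7.966875, D=e−e_prev=25.891875; u=2·16.554375+1/4·7.966875+0·25.891875≈35.100469; next y=1/5·(-19.554375)+1·35.100469≈31.189594
n=4: y≈31.189594, sp=-3, e=sp−y≈-34.189594; I≈-26.222719, D=e−e_prev≈-50.743969; u=2·(-34.189594)+1/4·(-26.222719)+0·(-50.743969)≈-74.934867; next y=1/5·31.189594+1·(-74.934867)≈-68.696948
n=5: y≈-68.696948, sp=-3, e=sp−y≈65.696948; I≈39.474230, D=e−e_prev≈99.886542; u=2·65.696948+1/4·39.474230+0·99.886542≈141.262454; next y=1/5·(-68.696948)+1·141.262454≈127.523065
n=6: y≈127.523065, sp=-3, e=sp−y≈-130.523065; I≈-91.048835, D=e−e_prev≈-196.220013; u=2·(-130.523065)+1/4·(-91.048835)+0·(-196.220013)≈-283.808338; next y=1/5·127.523065+1·(-283.808338)≈-258.303725
n=7: y≈-258.303725, sp=-3, e=sp−y≈255.303725; I≈164.254890, D=e−e_prev≈385.826790; u=2·255.303725+1/4·164.254890+0·385.826790≈551.671173; next y=1/5·(-258.303725)+1·551.671173≈500.010428

0 -3 -6.750 0.000
1 -3 7.688 -6.750
2 -3 -20.822 6.338
3 -3 35.100 -19.554
4 -3 -74.935 31.190
5 -3 141.262 -68.697
6 -3 -283.808 127.523
7 -3 551.671 -258.304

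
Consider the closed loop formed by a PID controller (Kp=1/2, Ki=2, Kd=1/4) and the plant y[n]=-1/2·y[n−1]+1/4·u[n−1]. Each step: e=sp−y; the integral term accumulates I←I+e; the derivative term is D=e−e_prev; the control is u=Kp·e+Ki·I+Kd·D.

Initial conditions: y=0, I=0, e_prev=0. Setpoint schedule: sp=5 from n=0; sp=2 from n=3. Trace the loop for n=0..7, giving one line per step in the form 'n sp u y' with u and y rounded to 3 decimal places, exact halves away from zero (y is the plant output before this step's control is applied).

0 5 13.750 0.000
1 5 13.047 3.438
2 5 22.241 1.543
3 2 11.506 4.789
4 2 19.333 0.482
5 2 9.989 4.592
6 2 17.908 0.201
7 2 8.926 4.376

(exact arithmetic carried between steps; '≈' marks a value shown rounded to 6 d.p. or computed from one; I and e_prev carry over from the previous line; the table rounds u and y to 3 d.p., halves away from zero)
n=0: y=0, sp=5, e=sp−y=5; I=5, D=e−e_prev=5; u=1/2·5+2·5+1/4·5=13.75; next y=-1/2·0+1/4·13.75=3.4375
n=1: y=3.4375, sp=5, e=sp−y=1.5625; I=6.5625, D=e−e_prev=-3.4375; u=1/2·1.5625+2·6.5625+1/4·(-3.4375)=13.046875; next y=-1/2·3.4375+1/4·13.046875≈1.542969
n=2: y≈1.542969, sp=5, e=sp−y≈3.457031; I≈10.019531, D=e−e_prev≈1.894531; u=1/2·3.457031+2·10.019531+1/4·1.894531≈22.241211; next y=-1/2·1.542969+1/4·22.241211≈4.788818
n=3: y≈4.788818, sp=2, e=sp−y≈-2.788818; I≈7.230713, D=e−e_prev≈-6.245850; u=1/2·(-2.788818)+2·7.230713+1/4·(-6.245850)≈11.505554; next y=-1/2·4.788818+1/4·11.505554≈0.481979
n=4: y≈0.481979, sp=2, e=sp−y≈1.518021; I≈8.748734, D=e−e_prev≈4.306839; u=1/2·1.518021+2·8.748734+1/4·4.306839≈19.333187; next y=-1/2·0.481979+1/4·19.333187≈4.592307
n=5: y≈4.592307, sp=2, e=sp−y≈-2.592307; I≈6.156426, D=e−e_prev≈-4.110328; u=1/2·(-2.592307)+2·6.156426+1/4·(-4.110328)≈9.989117; next y=-1/2·4.592307+1/4·9.989117≈0.201126
n=6: y≈0.201126, sp=2, e=sp−y≈1.798874; I≈7.955301, D=e−e_prev≈4.391181; u=1/2·1.798874+2·7.955301+1/4·4.391181≈17.907834; next y=-1/2·0.201126+1/4·17.907834≈4.376396
n=7: y≈4.376396, sp=2, e=sp−y≈-2.376396; I≈5.578905, D=e−e_prev≈-4.175270; u=1/2·(-2.376396)+2·5.578905+1/4·(-4.175270)≈8.925795; next y=-1/2·4.376396+1/4·8.925795≈0.043251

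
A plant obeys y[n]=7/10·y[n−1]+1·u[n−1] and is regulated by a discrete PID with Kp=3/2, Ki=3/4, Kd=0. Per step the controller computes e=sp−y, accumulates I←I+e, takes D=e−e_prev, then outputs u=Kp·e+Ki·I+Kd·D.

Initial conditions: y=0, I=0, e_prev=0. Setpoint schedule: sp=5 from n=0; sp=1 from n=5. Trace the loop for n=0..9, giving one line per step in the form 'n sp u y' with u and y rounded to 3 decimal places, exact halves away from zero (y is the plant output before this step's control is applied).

(exact arithmetic carried between steps; '≈' marks a value shown rounded to 6 d.p. or computed from one; I and e_prev carry over from the previous line; the table rounds u and y to 3 d.p., halves away from zero)
n=0: y=0, sp=5, e=sp−y=5; I=5, D=e−e_prev=5; u=3/2·5+3/4·5+0·5=11.25; next y=7/10·0+1·11.25=11.25
n=1: y=11.25, sp=5, e=sp−y=-6.25; I=-1.25, D=e−e_prev=-11.25; u=3/2·(-6.25)+3/4·(-1.25)+0·(-11.25)=-10.3125; next y=7/10·11.25+1·(-10.3125)=-2.4375
n=2: y=-2.4375, sp=5, e=sp−y=7.4375; I=6.1875, D=e−e_prev=13.6875; u=3/2·7.4375+3/4·6.1875+0·13.6875=15.796875; next y=7/10·(-2.4375)+1·15.796875=14.090625
n=3: y=14.090625, sp=5, e=sp−y=-9.090625; I=-2.903125, D=e−e_prev=-16.528125; u=3/2·(-9.090625)+3/4·(-2.903125)+0·(-16.528125)≈-15.813281; next y=7/10·14.090625+1·(-15.813281)≈-5.949844
n=4: y≈-5.949844, sp=5, e=sp−y≈10.949844; I≈8.046719, D=e−e_prev≈20.040469; u=3/2·10.949844+3/4·8.046719+0·20.040469≈22.459805; next y=7/10·(-5.949844)+1·22.459805≈18.294914
n=5: y≈18.294914, sp=1, e=sp−y≈-17.294914; I≈-9.248195, D=e−e_prev≈-28.244758; u=3/2·(-17.294914)+3/4·(-9.248195)+0·(-28.244758)≈-32.878518; next y=7/10·18.294914+1·(-32.878518)≈-20.072078
n=6: y≈-20.072078, sp=1, e=sp−y≈21.072078; I≈11.823882, D=e−e_prev≈38.366992; u=3/2·21.072078+3/4·11.823882+0·38.366992≈40.476028; next y=7/10·(-20.072078)+1·40.476028≈26.425574
n=7: y≈26.425574, sp=1, e=sp−y≈-25.425574; I≈-13.601692, D=e−e_prev≈-46.497652; u=3/2·(-25.425574)+3/4·(-13.601692)+0·(-46.497652)≈-48.339630; next y=7/10·26.425574+1·(-48.339630)≈-29.841728
n=8: y≈-29.841728, sp=1, e=sp−y≈30.841728; I≈17.240036, D=e−e_prev≈56.267302; u=3/2·30.841728+3/4·17.240036+0·56.267302≈59.192619; next y=7/10·(-29.841728)+1·59.192619≈38.303410
n=9: y≈38.303410, sp=1, e=sp−y≈-37.303410; I≈-20.063373, D=e−e_prev≈-68.145137; u=3/2·(-37.303410)+3/4·(-20.063373)+0·(-68.145137)≈-71.002644; next y=7/10·38.303410+1·(-71.002644)≈-44.190258

0 5 11.250 0.000
1 5 -10.313 11.250
2 5 15.797 -2.438
3 5 -15.813 14.091
4 5 22.460 -5.950
5 1 -32.879 18.295
6 1 40.476 -20.072
7 1 -48.340 26.426
8 1 59.193 -29.842
9 1 -71.003 38.303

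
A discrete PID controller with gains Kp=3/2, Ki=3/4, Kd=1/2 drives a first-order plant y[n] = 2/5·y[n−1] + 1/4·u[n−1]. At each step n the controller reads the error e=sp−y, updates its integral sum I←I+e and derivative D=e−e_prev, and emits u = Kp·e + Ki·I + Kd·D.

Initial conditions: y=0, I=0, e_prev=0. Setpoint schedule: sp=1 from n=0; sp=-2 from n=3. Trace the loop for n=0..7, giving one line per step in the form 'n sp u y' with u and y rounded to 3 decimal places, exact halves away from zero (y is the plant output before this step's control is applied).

(exact arithmetic carried between steps; '≈' marks a value shown rounded to 6 d.p. or computed from one; I and e_prev carry over from the previous line; the table rounds u and y to 3 d.p., halves away from zero)
n=0: y=0, sp=1, e=sp−y=1; I=1, D=e−e_prev=1; u=3/2·1+3/4·1+1/2·1=2.75; next y=2/5·0+1/4·2.75=0.6875
n=1: y=0.6875, sp=1, e=sp−y=0.3125; I=1.3125, D=e−e_prev=-0.6875; u=3/2·0.3125+3/4·1.3125+1/2·(-0.6875)=1.109375; next y=2/5·0.6875+1/4·1.109375≈0.552344
n=2: y≈0.552344, sp=1, e=sp−y≈0.447656; I≈1.760156, D=e−e_prev≈0.135156; u=3/2·0.447656+3/4·1.760156+1/2·0.135156≈2.059180; next y=2/5·0.552344+1/4·2.059180≈0.735732
n=3: y≈0.735732, sp=-2, e=sp−y≈-2.735732; I≈-0.975576, D=e−e_prev≈-3.183389; u=3/2·(-2.735732)+3/4·(-0.975576)+1/2·(-3.183389)≈-6.426975; next y=2/5·0.735732+1/4·(-6.426975)≈-1.312451
n=4: y≈-1.312451, sp=-2, e=sp−y≈-0.687549; I≈-1.663125, D=e−e_prev≈2.048183; u=3/2·(-0.687549)+3/4·(-1.663125)+1/2·2.048183≈-1.254576; next y=2/5·(-1.312451)+1/4·(-1.254576)≈-0.838624
n=5: y≈-0.838624, sp=-2, e=sp−y≈-1.161376; I≈-2.824501, D=e−e_prev≈-0.473826; u=3/2·(-1.161376)+3/4·(-2.824501)+1/2·(-0.473826)≈-4.097352; next y=2/5·(-0.838624)+1/4·(-4.097352)≈-1.359788
n=6: y≈-1.359788, sp=-2, e=sp−y≈-0.640212; I≈-3.464713, D=e−e_prev≈0.521163; u=3/2·(-0.640212)+3/4·(-3.464713)+1/2·0.521163≈-3.298271; next y=2/5·(-1.359788)+1/4·(-3.298271)≈-1.368483
n=7: y≈-1.368483, sp=-2, e=sp−y≈-0.631517; I≈-4.096230, D=e−e_prev≈0.008695; u=3/2·(-0.631517)+3/4·(-4.096230)+1/2·0.008695≈-4.015101; next y=2/5·(-1.368483)+1/4·(-4.015101)≈-1.551168

0 1 2.750 0.000
1 1 1.109 0.688
2 1 2.059 0.552
3 -2 -6.427 0.736
4 -2 -1.255 -1.312
5 -2 -4.097 -0.839
6 -2 -3.298 -1.360
7 -2 -4.015 -1.368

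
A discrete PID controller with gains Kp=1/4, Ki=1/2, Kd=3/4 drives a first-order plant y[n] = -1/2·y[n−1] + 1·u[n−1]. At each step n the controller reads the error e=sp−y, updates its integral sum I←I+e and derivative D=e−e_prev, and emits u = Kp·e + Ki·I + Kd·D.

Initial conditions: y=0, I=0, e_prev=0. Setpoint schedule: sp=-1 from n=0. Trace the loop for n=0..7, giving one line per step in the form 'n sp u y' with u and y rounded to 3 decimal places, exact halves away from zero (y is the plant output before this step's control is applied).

0 -1 -1.500 0.000
1 -1 1.000 -1.500
2 -1 -4.750 1.750
3 -1 7.375 -5.625
4 -1 -19.563 10.188
5 -1 38.969 -24.656
6 -1 -89.266 51.297
7 -1 190.867 -114.914

(exact arithmetic carried between steps; '≈' marks a value shown rounded to 6 d.p. or computed from one; I and e_prev carry over from the previous line; the table rounds u and y to 3 d.p., halves away from zero)
n=0: y=0, sp=-1, e=sp−y=-1; I=-1, D=e−e_prev=-1; u=1/4·(-1)+1/2·(-1)+3/4·(-1)=-1.5; next y=-1/2·0+1·(-1.5)=-1.5
n=1: y=-1.5, sp=-1, e=sp−y=0.5; I=-0.5, D=e−e_prev=1.5; u=1/4·0.5+1/2·(-0.5)+3/4·1.5=1; next y=-1/2·(-1.5)+1·1=1.75
n=2: y=1.75, sp=-1, e=sp−y=-2.75; I=-3.25, D=e−e_prev=-3.25; u=1/4·(-2.75)+1/2·(-3.25)+3/4·(-3.25)=-4.75; next y=-1/2·1.75+1·(-4.75)=-5.625
n=3: y=-5.625, sp=-1, e=sp−y=4.625; I=1.375, D=e−e_prev=7.375; u=1/4·4.625+1/2·1.375+3/4·7.375=7.375; next y=-1/2·(-5.625)+1·7.375=10.1875
n=4: y=10.1875, sp=-1, e=sp−y=-11.1875; I=-9.8125, D=e−e_prev=-15.8125; u=1/4·(-11.1875)+1/2·(-9.8125)+3/4·(-15.8125)=-19.5625; next y=-1/2·10.1875+1·(-19.5625)=-24.65625
n=5: y=-24.65625, sp=-1, e=sp−y=23.65625; I=13.84375, D=e−e_prev=34.84375; u=1/4·23.65625+1/2·13.84375+3/4·34.84375=38.96875; next y=-1/2·(-24.65625)+1·38.96875=51.296875
n=6: y=51.296875, sp=-1, e=sp−y=-52.296875; I=-38.453125, D=e−e_prev=-75.953125; u=1/4·(-52.296875)+1/2·(-38.453125)+3/4·(-75.953125)=-89.265625; next y=-1/2·51.296875+1·(-89.265625)≈-114.914063
n=7: y≈-114.914063, sp=-1, e=sp−y≈113.914063; I≈75.460938, D=e−e_prev≈166.210938; u=1/4·113.914063+1/2·75.460938+3/4·166.210938≈190.867188; next y=-1/2·(-114.914063)+1·190.867188≈248.324219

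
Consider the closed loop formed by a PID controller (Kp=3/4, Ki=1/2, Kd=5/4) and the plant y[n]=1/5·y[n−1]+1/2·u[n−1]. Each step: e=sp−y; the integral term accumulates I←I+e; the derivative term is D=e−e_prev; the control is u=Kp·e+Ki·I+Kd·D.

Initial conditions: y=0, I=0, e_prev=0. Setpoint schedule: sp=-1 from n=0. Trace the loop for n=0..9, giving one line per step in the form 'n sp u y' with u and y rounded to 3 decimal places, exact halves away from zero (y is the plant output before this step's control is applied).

0 -1 -2.500 0.000
1 -1 1.375 -1.250
2 -1 -4.281 0.438
3 -1 3.336 -2.053
4 -1 -7.527 1.257
5 -1 7.406 -3.512
6 -1 -13.581 3.001
7 -1 15.537 -6.190
8 -1 -25.159 6.530
9 -1 31.486 -11.273

(exact arithmetic carried between steps; '≈' marks a value shown rounded to 6 d.p. or computed from one; I and e_prev carry over from the previous line; the table rounds u and y to 3 d.p., halves away from zero)
n=0: y=0, sp=-1, e=sp−y=-1; I=-1, D=e−e_prev=-1; u=3/4·(-1)+1/2·(-1)+5/4·(-1)=-2.5; next y=1/5·0+1/2·(-2.5)=-1.25
n=1: y=-1.25, sp=-1, e=sp−y=0.25; I=-0.75, D=e−e_prev=1.25; u=3/4·0.25+1/2·(-0.75)+5/4·1.25=1.375; next y=1/5·(-1.25)+1/2·1.375=0.4375
n=2: y=0.4375, sp=-1, e=sp−y=-1.4375; I=-2.1875, D=e−e_prev=-1.6875; u=3/4·(-1.4375)+1/2·(-2.1875)+5/4·(-1.6875)=-4.28125; next y=1/5·0.4375+1/2·(-4.28125)=-2.053125
n=3: y=-2.053125, sp=-1, e=sp−y=1.053125; I=-1.134375, D=e−e_prev=2.490625; u=3/4·1.053125+1/2·(-1.134375)+5/4·2.490625≈3.335938; next y=1/5·(-2.053125)+1/2·3.335938≈1.257344
n=4: y≈1.257344, sp=-1, e=sp−y≈-2.257344; I≈-3.391719, D=e−e_prev≈-3.310469; u=3/4·(-2.257344)+1/2·(-3.391719)+5/4·(-3.310469)≈-7.526953; next y=1/5·1.257344+1/2·(-7.526953)≈-3.512008
n=5: y≈-3.512008, sp=-1, e=sp−y≈2.512008; I≈-0.879711, D=e−e_prev≈4.769352; u=3/4·2.512008+1/2·(-0.879711)+5/4·4.769352≈7.405840; next y=1/5·(-3.512008)+1/2·7.405840≈3.000518
n=6: y≈3.000518, sp=-1, e=sp−y≈-4.000518; I≈-4.880229, D=e−e_prev≈-6.512526; u=3/4·(-4.000518)+1/2·(-4.880229)+5/4·(-6.512526)≈-13.581161; next y=1/5·3.000518+1/2·(-13.581161)≈-6.190477
n=7: y≈-6.190477, sp=-1, e=sp−y≈5.190477; I≈0.310248, D=e−e_prev≈9.190995; u=3/4·5.190477+1/2·0.310248+5/4·9.190995≈15.536726; next y=1/5·(-6.190477)+1/2·15.536726≈6.530267
n=8: y≈6.530267, sp=-1, e=sp−y≈-7.530267; I≈-7.220020, D=e−e_prev≈-12.720744; u=3/4·(-7.530267)+1/2·(-7.220020)+5/4·(-12.720744)≈-25.158641; next y=1/5·6.530267+1/2·(-25.158641)≈-11.273267
n=9: y≈-11.273267, sp=-1, e=sp−y≈10.273267; I≈3.053247, D=e−e_prev≈17.803534; u=3/4·10.273267+1/2·3.053247+5/4·17.803534≈31.485992; next y=1/5·(-11.273267)+1/2·31.485992≈13.488342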